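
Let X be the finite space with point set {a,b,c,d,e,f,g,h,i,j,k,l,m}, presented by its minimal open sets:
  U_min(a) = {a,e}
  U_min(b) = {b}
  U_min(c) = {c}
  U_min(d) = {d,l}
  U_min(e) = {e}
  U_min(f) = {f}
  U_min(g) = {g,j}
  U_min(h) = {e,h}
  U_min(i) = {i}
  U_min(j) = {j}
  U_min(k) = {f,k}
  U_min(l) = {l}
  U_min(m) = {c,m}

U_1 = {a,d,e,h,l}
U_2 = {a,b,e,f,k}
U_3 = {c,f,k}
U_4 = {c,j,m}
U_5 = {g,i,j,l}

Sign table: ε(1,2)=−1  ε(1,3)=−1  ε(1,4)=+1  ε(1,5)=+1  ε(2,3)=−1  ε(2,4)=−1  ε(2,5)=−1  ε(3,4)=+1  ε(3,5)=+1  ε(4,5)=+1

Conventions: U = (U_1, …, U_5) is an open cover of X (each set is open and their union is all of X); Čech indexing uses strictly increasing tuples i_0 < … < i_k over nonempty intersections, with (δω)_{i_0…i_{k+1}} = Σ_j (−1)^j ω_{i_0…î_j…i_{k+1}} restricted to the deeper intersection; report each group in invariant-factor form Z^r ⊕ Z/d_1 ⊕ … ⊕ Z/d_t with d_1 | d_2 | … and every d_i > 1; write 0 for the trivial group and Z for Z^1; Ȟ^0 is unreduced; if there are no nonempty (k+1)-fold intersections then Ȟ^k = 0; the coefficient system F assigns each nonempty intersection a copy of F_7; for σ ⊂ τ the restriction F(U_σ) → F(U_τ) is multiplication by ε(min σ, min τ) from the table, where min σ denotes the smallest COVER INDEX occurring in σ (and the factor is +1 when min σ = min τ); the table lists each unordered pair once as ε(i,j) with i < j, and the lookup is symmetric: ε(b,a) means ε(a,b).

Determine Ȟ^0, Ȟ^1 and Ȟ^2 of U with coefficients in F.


Ȟ^0 ≅ Z/7,  Ȟ^1 ≅ Z/7,  Ȟ^2 ≅ 0

nerve of the cover:
  U12={a,e} U15={l} U23={f,k} U34={c} U45={j}
C dims 5,5; δ0: rk_F7 4
Ȟ^0 = (5 − 4) − 0 = 1, so Ȟ^0 ≅ Z/7
Ȟ^1 = (5 − 0) − 4 = 1, so Ȟ^1 ≅ Z/7
Ȟ^2 = (0 − 0) − 0 = 0, so Ȟ^2 ≅ 0


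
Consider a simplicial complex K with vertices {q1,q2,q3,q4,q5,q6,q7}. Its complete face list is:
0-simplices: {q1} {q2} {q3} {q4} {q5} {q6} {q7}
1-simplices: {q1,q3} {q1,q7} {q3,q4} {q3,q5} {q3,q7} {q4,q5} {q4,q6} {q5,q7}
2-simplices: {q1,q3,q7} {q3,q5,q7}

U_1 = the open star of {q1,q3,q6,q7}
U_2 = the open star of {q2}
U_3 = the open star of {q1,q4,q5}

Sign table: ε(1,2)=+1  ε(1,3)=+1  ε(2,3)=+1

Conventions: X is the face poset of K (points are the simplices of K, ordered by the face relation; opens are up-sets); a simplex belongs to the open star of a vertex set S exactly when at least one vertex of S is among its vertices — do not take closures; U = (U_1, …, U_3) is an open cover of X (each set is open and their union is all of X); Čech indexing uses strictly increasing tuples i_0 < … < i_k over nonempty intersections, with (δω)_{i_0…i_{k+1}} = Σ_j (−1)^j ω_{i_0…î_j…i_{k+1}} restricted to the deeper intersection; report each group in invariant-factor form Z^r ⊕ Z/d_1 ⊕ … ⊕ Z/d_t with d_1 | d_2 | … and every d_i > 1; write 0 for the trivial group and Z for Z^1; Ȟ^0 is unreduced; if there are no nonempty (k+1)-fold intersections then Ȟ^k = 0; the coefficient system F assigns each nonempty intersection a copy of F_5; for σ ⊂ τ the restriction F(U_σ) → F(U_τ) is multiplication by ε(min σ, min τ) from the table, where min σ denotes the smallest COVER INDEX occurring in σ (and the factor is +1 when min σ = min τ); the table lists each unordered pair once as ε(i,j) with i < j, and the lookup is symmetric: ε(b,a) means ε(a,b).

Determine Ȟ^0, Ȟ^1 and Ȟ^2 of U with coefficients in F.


nonempty overlaps:
  U1={{q1},{q3},{q6},{q7},{q1,q3},{q1,q7},{q3,q4},{q3,q5},{q3,q7},{q4,q6},{q5,q7},{q1,q3,q7},{q3,q5,q7}} U2={{q2}} U3={{q1},{q4},{q5},{q1,q3},{q1,q7},{q3,q4},{q3,q5},{q4,q5},{q4,q6},{q5,q7},{q1,q3,q7},{q3,q5,q7}}
  U13={{q1},{q1,q3},{q1,q7},{q3,q4},{q3,q5},{q4,q6},{q5,q7},{q1,q3,q7},{q3,q5,q7}}
C dims 3,1; δ0: rk_F5 1
degree 0: 3−1−0 = 2 → Ȟ^0 ≅ Z/5 ⊕ Z/5
degree 1: 1−0−1 = 0 → Ȟ^1 ≅ 0
degree 2: 0−0−0 = 0 → Ȟ^2 ≅ 0

Ȟ^0(U;F) ≅ Z/5 ⊕ Z/5, Ȟ^1(U;F) ≅ 0, Ȟ^2(U;F) ≅ 0


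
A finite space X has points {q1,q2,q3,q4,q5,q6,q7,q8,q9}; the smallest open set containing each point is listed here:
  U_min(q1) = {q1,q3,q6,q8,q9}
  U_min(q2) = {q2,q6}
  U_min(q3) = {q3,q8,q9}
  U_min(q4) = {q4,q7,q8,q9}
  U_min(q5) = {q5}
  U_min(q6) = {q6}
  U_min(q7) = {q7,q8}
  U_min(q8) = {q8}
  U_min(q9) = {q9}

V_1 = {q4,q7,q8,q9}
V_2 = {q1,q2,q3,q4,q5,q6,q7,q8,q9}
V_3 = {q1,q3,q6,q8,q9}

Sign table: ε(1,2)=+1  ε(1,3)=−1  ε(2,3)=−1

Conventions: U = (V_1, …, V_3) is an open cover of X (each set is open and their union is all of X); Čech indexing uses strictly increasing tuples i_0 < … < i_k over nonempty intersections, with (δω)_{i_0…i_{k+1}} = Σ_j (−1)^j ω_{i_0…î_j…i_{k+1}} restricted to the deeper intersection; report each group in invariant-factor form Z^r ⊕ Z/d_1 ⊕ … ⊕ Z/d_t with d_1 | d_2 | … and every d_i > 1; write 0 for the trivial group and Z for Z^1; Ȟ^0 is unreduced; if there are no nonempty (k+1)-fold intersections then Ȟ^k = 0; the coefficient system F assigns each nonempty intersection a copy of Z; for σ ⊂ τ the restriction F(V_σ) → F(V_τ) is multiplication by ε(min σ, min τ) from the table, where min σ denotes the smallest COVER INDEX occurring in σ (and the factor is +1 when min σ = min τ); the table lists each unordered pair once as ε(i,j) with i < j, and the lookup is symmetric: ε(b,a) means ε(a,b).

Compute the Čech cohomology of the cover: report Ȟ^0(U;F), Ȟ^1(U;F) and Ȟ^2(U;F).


Ȟ^0 ≅ Z, Ȟ^1 ≅ 0 and Ȟ^2 ≅ 0

cover nerve:
  V12={q4,q7,q8,q9} V13={q8,q9} V23={q1,q3,q6,q8,q9}
  V123={q8,q9}
C dims 3,3,1; δ0: rk 2, SNF 1^2; δ1: rk 1, SNF 1^1
Ȟ^0: (3−2)−0=1 ⇒ Z
Ȟ^1: (3−1)−2=0 ⇒ 0
Ȟ^2: (1−0)−1=0 ⇒ 0


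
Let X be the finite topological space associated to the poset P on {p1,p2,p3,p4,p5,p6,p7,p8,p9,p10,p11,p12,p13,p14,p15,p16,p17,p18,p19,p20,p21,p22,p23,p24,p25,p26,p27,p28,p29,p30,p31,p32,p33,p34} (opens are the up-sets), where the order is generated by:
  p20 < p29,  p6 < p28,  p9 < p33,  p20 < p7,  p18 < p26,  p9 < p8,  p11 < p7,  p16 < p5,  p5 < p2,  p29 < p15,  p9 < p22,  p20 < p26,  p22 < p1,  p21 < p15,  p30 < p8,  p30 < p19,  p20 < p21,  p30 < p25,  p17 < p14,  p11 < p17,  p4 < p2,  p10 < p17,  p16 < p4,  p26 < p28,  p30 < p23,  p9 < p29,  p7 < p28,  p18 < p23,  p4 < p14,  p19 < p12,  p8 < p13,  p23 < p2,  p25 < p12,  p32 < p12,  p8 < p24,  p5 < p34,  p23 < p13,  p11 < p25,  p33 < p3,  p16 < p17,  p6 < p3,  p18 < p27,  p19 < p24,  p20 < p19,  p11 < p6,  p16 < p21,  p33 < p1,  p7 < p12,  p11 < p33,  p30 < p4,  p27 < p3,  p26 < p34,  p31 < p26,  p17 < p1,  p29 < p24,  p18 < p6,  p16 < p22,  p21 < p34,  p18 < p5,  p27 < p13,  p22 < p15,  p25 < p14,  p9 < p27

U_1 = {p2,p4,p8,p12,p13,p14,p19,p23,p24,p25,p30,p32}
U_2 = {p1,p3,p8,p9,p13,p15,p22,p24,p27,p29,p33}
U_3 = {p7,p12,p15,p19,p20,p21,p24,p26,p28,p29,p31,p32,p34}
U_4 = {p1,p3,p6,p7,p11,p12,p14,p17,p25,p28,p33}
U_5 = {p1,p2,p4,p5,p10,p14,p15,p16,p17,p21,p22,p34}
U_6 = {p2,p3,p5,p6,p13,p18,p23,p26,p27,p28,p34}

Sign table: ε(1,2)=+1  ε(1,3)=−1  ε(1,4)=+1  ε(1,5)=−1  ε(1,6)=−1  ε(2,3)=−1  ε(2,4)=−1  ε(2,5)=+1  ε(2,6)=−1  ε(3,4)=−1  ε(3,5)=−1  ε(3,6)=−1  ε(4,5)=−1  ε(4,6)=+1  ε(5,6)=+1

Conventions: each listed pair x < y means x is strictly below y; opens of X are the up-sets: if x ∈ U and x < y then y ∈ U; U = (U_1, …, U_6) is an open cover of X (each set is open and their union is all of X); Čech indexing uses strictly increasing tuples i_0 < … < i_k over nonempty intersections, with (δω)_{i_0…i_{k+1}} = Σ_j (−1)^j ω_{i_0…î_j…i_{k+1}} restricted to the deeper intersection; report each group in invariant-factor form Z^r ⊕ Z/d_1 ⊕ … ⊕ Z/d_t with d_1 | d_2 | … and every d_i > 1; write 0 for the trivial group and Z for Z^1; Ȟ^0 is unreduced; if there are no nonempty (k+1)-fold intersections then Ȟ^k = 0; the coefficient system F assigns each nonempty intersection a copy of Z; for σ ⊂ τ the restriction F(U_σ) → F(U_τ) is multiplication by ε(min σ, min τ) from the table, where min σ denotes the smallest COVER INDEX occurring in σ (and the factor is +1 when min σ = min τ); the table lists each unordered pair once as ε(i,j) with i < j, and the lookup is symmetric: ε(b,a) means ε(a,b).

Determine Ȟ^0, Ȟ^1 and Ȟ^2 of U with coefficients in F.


Ȟ^0 ≅ 0,  Ȟ^1 ≅ Z/2,  Ȟ^2 ≅ Z

intersection data:
  U12={p8,p13,p24} U13={p12,p19,p24,p32} U14={p12,p14,p25} U15={p2,p4,p14} U16={p2,p13,p23} U23={p15,p24,p29} U24={p1,p3,p33} U25={p1,p15,p22} U26={p3,p13,p27} U34={p7,p12,p28} U35={p15,p21,p34} U36={p26,p28,p34} U45={p1,p14,p17} U46={p3,p6,p28} U56={p2,p5,p34}
  U123={p24} U126={p13} U134={p12} U145={p14} U156={p2} U235={p15} U245={p1} U246={p3} U346={p28} U356={p34}
C dims 6,15,10; δ0: rk 6, SNF 1^5·2; δ1: rk 9, SNF 1^9
Ȟ^0 = (6 − 6) − 0 = 0, so Ȟ^0 ≅ 0
Ȟ^1 = (15 − 9) − 6 = 0 plus torsion [2], so Ȟ^1 ≅ Z/2
Ȟ^2 = (10 − 0) − 9 = 1, so Ȟ^2 ≅ Z


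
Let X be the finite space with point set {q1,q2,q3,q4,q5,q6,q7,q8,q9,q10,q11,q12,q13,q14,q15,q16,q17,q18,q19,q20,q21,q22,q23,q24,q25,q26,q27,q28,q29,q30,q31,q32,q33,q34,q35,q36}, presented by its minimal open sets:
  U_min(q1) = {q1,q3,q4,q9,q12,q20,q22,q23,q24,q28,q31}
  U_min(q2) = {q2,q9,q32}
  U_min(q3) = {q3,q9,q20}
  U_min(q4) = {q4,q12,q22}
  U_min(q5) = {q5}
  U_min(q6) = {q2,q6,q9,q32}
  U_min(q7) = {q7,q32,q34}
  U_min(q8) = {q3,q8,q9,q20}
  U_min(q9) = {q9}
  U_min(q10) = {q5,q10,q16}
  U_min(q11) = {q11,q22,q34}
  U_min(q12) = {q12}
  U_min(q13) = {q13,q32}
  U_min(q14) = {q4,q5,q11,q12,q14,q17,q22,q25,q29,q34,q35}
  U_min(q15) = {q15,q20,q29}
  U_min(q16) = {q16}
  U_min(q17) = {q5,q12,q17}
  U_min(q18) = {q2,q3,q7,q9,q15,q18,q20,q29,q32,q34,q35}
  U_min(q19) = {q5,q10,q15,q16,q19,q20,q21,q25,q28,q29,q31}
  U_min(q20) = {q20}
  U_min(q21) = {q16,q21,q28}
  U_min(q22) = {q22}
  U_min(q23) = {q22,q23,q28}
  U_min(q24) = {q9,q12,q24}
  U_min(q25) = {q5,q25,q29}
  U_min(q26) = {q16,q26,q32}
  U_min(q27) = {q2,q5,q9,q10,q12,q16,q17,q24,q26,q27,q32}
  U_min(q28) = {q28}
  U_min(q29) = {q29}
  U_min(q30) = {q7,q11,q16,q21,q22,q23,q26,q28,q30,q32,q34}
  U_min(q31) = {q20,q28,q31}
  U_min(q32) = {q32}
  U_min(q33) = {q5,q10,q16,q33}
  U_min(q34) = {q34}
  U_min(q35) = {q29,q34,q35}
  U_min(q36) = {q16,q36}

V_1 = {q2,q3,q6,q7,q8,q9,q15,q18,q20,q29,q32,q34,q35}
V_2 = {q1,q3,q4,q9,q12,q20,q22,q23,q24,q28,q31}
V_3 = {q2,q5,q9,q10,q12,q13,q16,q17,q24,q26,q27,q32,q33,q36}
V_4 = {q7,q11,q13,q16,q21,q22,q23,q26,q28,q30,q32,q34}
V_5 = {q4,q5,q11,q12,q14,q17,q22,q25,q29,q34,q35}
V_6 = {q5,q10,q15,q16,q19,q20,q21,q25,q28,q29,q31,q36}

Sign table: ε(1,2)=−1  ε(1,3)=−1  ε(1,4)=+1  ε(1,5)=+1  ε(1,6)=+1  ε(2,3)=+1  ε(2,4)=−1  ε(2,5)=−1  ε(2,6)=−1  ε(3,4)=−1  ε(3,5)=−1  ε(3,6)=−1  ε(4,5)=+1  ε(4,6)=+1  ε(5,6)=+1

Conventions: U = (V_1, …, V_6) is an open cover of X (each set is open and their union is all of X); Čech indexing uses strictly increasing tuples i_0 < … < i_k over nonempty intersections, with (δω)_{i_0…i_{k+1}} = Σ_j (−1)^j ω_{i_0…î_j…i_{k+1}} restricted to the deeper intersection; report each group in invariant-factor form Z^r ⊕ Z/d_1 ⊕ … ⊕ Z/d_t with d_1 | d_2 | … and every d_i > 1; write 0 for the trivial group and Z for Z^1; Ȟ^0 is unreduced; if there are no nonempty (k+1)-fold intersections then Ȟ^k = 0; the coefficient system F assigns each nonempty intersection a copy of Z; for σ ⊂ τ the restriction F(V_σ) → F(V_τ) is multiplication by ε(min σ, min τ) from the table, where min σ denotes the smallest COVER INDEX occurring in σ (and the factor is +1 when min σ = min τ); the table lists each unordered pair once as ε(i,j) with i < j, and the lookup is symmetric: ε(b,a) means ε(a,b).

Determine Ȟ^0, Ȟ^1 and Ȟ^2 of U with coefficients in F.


nerve of the cover:
  V12={q3,q9,q20} V13={q2,q9,q32} V14={q7,q32,q34} V15={q29,q34,q35} V16={q15,q20,q29} V23={q9,q12,q24} V24={q22,q23,q28} V25={q4,q12,q22} V26={q20,q28,q31} V34={q13,q16,q26,q32} V35={q5,q12,q17} V36={q5,q10,q16,q36} V45={q11,q22,q34} V46={q16,q21,q28} V56={q5,q25,q29}
  V123={q9} V126={q20} V134={q32} V145={q34} V156={q29} V235={q12} V245={q22} V246={q28} V346={q16} V356={q5}
C dims 6,15,10; δ0: rk 5, SNF 1^5; δ1: rk 10, SNF 1^9·2
Ȟ^0 = (6 − 5) − 0 = 1, so Ȟ^0 ≅ Z
Ȟ^1 = (15 − 10) − 5 = 0, so Ȟ^1 ≅ 0
Ȟ^2 = (10 − 0) − 10 = 0 plus torsion [2], so Ȟ^2 ≅ Z/2

Ȟ^0 ≅ Z, Ȟ^1 ≅ 0, Ȟ^2 ≅ Z/2


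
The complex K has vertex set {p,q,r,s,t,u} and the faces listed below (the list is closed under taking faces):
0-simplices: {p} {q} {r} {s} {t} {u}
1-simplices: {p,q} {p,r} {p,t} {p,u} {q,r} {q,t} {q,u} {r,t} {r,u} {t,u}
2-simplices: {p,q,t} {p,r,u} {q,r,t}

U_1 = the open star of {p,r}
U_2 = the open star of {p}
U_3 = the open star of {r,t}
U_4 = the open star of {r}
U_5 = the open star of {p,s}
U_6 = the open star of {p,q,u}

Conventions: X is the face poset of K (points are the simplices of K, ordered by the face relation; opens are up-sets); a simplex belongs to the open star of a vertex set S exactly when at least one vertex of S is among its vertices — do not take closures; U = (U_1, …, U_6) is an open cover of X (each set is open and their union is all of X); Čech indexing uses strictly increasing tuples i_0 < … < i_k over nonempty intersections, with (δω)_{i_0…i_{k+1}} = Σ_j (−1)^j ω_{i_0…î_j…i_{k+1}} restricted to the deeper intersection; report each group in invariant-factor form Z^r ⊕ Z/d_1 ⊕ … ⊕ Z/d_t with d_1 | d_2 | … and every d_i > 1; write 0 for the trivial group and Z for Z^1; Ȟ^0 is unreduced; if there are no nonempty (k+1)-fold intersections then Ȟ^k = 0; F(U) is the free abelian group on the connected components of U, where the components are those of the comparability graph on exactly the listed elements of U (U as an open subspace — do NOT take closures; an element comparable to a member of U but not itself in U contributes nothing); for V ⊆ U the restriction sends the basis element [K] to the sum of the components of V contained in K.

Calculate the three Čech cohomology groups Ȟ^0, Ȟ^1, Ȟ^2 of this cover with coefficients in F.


nonempty overlaps:
  U1={{p},{r},{p,q},{p,r},{p,t},{p,u},{q,r},{r,t},{r,u},{p,q,t},{p,r,u},{q,r,t}} U2={{p},{p,q},{p,r},{p,t},{p,u},{p,q,t},{p,r,u}} U3={{r},{t},{p,r},{p,t},{q,r},{q,t},{r,t},{r,u},{t,u},{p,q,t},{p,r,u},{q,r,t}} U4={{r},{p,r},{q,r},{r,t},{r,u},{p,r,u},{q,r,t}} U5={{p},{s},{p,q},{p,r},{p,t},{p,u},{p,q,t},{p,r,u}} U6={{p},{q},{u},{p,q},{p,r},{p,t},{p,u},{q,r},{q,t},{q,u},{r,u},{t,u},{p,q,t},{p,r,u},{q,r,t}}
  U12={{p},{p,q},{p,r},{p,t},{p,u},{p,q,t},{p,r,u}} U13={{r},{p,r},{p,t},{q,r},{r,t},{r,u},{p,q,t},{p,r,u},{q,r,t}} U14={{r},{p,r},{q,r},{r,t},{r,u},{p,r,u},{q,r,t}} U15={{p},{p,q},{p,r},{p,t},{p,u},{p,q,t},{p,r,u}} U16={{p},{p,q},{p,r},{p,t},{p,u},{q,r},{r,u},{p,q,t},{p,r,u},{q,r,t}} U23={{p,r},{p,t},{p,q,t},{p,r,u}} U24={{p,r},{p,r,u}} U25={{p},{p,q},{p,r},{p,t},{p,u},{p,q,t},{p,r,u}} U26={{p},{p,q},{p,r},{p,t},{p,u},{p,q,t},{p,r,u}} U34={{r},{p,r},{q,r},{r,t},{r,u},{p,r,u},{q,r,t}} U35={{p,r},{p,t},{p,q,t},{p,r,u}} U36={{p,r},{p,t},{q,r},{q,t},{r,u},{t,u},{p,q,t},{p,r,u},{q,r,t}} U45={{p,r},{p,r,u}} U46={{p,r},{q,r},{r,u},{p,r,u},{q,r,t}} U56={{p},{p,q},{p,r},{p,t},{p,u},{p,q,t},{p,r,u}}
  U123={{p,r},{p,t},{p,q,t},{p,r,u}} U124={{p,r},{p,r,u}} U125={{p},{p,q},{p,r},{p,t},{p,u},{p,q,t},{p,r,u}} U126={{p},{p,q},{p,r},{p,t},{p,u},{p,q,t},{p,r,u}} U134={{r},{p,r},{q,r},{r,t},{r,u},{p,r,u},{q,r,t}} U135={{p,r},{p,t},{p,q,t},{p,r,u}} U136={{p,r},{p,t},{q,r},{r,u},{p,q,t},{p,r,u},{q,r,t}} U145={{p,r},{p,r,u}} U146={{p,r},{q,r},{r,u},{p,r,u},{q,r,t}} U156={{p},{p,q},{p,r},{p,t},{p,u},{p,q,t},{p,r,u}} U234={{p,r},{p,r,u}} U235={{p,r},{p,t},{p,q,t},{p,r,u}} U236={{p,r},{p,t},{p,q,t},{p,r,u}} U245={{p,r},{p,r,u}} U246={{p,r},{p,r,u}} U256={{p},{p,q},{p,r},{p,t},{p,u},{p,q,t},{p,r,u}} U345={{p,r},{p,r,u}} U346={{p,r},{q,r},{r,u},{p,r,u},{q,r,t}} U356={{p,r},{p,t},{p,q,t},{p,r,u}} U456={{p,r},{p,r,u}}
  U1234={{p,r},{p,r,u}} U1235={{p,r},{p,t},{p,q,t},{p,r,u}} U1236={{p,r},{p,t},{p,q,t},{p,r,u}} U1245={{p,r},{p,r,u}} U1246={{p,r},{p,r,u}} U1256={{p},{p,q},{p,r},{p,t},{p,u},{p,q,t},{p,r,u}} U1345={{p,r},{p,r,u}} U1346={{p,r},{q,r},{r,u},{p,r,u},{q,r,t}} U1356={{p,r},{p,t},{p,q,t},{p,r,u}} U1456={{p,r},{p,r,u}} U2345={{p,r},{p,r,u}} U2346={{p,r},{p,r,u}} U2356={{p,r},{p,t},{p,q,t},{p,r,u}} U2456={{p,r},{p,r,u}} U3456={{p,r},{p,r,u}}
  U12345={{p,r},{p,r,u}} U12346={{p,r},{p,r,u}} U12356={{p,r},{p,t},{p,q,t},{p,r,u}} U12456={{p,r},{p,r,u}} U13456={{p,r},{p,r,u}} U23456={{p,r},{p,r,u}}
  U123456={{p,r},{p,r,u}}
components per intersection:
  U1: {{p},{r},{p,q},{p,r},{p,t},{p,u},{q,r},{r,t},{r,u},{p,q,t},{p,r,u},{q,r,t}}
  U2: {{p},{p,q},{p,r},{p,t},{p,u},{p,q,t},{p,r,u}}
  U3: {{r},{t},{p,r},{p,t},{q,r},{q,t},{r,t},{r,u},{t,u},{p,q,t},{p,r,u},{q,r,t}}
  U4: {{r},{p,r},{q,r},{r,t},{r,u},{p,r,u},{q,r,t}}
  U5: {{p},{p,q},{p,r},{p,t},{p,u},{p,q,t},{p,r,u}} {{s}}
  U6: {{p},{q},{u},{p,q},{p,r},{p,t},{p,u},{q,r},{q,t},{q,u},{r,u},{t,u},{p,q,t},{p,r,u},{q,r,t}}
  U12: {{p},{p,q},{p,r},{p,t},{p,u},{p,q,t},{p,r,u}}
  U13: {{r},{p,r},{q,r},{r,t},{r,u},{p,r,u},{q,r,t}} {{p,t},{p,q,t}}
  U14: {{r},{p,r},{q,r},{r,t},{r,u},{p,r,u},{q,r,t}}
  U15: {{p},{p,q},{p,r},{p,t},{p,u},{p,q,t},{p,r,u}}
  U16: {{p},{p,q},{p,r},{p,t},{p,u},{r,u},{p,q,t},{p,r,u}} {{q,r},{q,r,t}}
  U23: {{p,r},{p,r,u}} {{p,t},{p,q,t}}
  U24: {{p,r},{p,r,u}}
  U25: {{p},{p,q},{p,r},{p,t},{p,u},{p,q,t},{p,r,u}}
  U26: {{p},{p,q},{p,r},{p,t},{p,u},{p,q,t},{p,r,u}}
  U34: {{r},{p,r},{q,r},{r,t},{r,u},{p,r,u},{q,r,t}}
  U35: {{p,r},{p,r,u}} {{p,t},{p,q,t}}
  U36: {{p,r},{r,u},{p,r,u}} {{p,t},{q,r},{q,t},{p,q,t},{q,r,t}} {{t,u}}
  U45: {{p,r},{p,r,u}}
  U46: {{p,r},{r,u},{p,r,u}} {{q,r},{q,r,t}}
  U56: {{p},{p,q},{p,r},{p,t},{p,u},{p,q,t},{p,r,u}}
  U123: {{p,r},{p,r,u}} {{p,t},{p,q,t}}
  U124: {{p,r},{p,r,u}}
  U125: {{p},{p,q},{p,r},{p,t},{p,u},{p,q,t},{p,r,u}}
  U126: {{p},{p,q},{p,r},{p,t},{p,u},{p,q,t},{p,r,u}}
  U134: {{r},{p,r},{q,r},{r,t},{r,u},{p,r,u},{q,r,t}}
  U135: {{p,r},{p,r,u}} {{p,t},{p,q,t}}
  U136: {{p,r},{r,u},{p,r,u}} {{p,t},{p,q,t}} {{q,r},{q,r,t}}
  U145: {{p,r},{p,r,u}}
  U146: {{p,r},{r,u},{p,r,u}} {{q,r},{q,r,t}}
  U156: {{p},{p,q},{p,r},{p,t},{p,u},{p,q,t},{p,r,u}}
  U234: {{p,r},{p,r,u}}
  U235: {{p,r},{p,r,u}} {{p,t},{p,q,t}}
  U236: {{p,r},{p,r,u}} {{p,t},{p,q,t}}
  U245: {{p,r},{p,r,u}}
  U246: {{p,r},{p,r,u}}
  U256: {{p},{p,q},{p,r},{p,t},{p,u},{p,q,t},{p,r,u}}
  U345: {{p,r},{p,r,u}}
  U346: {{p,r},{r,u},{p,r,u}} {{q,r},{q,r,t}}
  U356: {{p,r},{p,r,u}} {{p,t},{p,q,t}}
  U456: {{p,r},{p,r,u}}
  U1234: {{p,r},{p,r,u}}
  U1235: {{p,r},{p,r,u}} {{p,t},{p,q,t}}
  U1236: {{p,r},{p,r,u}} {{p,t},{p,q,t}}
  U1245: {{p,r},{p,r,u}}
  U1246: {{p,r},{p,r,u}}
  U1256: {{p},{p,q},{p,r},{p,t},{p,u},{p,q,t},{p,r,u}}
  U1345: {{p,r},{p,r,u}}
  U1346: {{p,r},{r,u},{p,r,u}} {{q,r},{q,r,t}}
  U1356: {{p,r},{p,r,u}} {{p,t},{p,q,t}}
  U1456: {{p,r},{p,r,u}}
  U2345: {{p,r},{p,r,u}}
  U2346: {{p,r},{p,r,u}}
  U2356: {{p,r},{p,r,u}} {{p,t},{p,q,t}}
  U2456: {{p,r},{p,r,u}}
  U3456: {{p,r},{p,r,u}}
  U12345: {{p,r},{p,r,u}}
  U12346: {{p,r},{p,r,u}}
  U12356: {{p,r},{p,r,u}} {{p,t},{p,q,t}}
  U12456: {{p,r},{p,r,u}}
  U13456: {{p,r},{p,r,u}}
  U23456: {{p,r},{p,r,u}}
  U123456: {{p,r},{p,r,u}}
C dims 7,22,29,20; δ0: rk 5, SNF 1^5; δ1: rk 15, SNF 1^15; δ2: rk 14, SNF 1^14
degree 0: 7−5−0 = 2 → Ȟ^0 ≅ Z^2
degree 1: 22−15−5 = 2 → Ȟ^1 ≅ Z^2
degree 2: 29−14−15 = 0 → Ȟ^2 ≅ 0

Ȟ^0 ≅ Z^2,  Ȟ^1 ≅ Z^2,  Ȟ^2 ≅ 0


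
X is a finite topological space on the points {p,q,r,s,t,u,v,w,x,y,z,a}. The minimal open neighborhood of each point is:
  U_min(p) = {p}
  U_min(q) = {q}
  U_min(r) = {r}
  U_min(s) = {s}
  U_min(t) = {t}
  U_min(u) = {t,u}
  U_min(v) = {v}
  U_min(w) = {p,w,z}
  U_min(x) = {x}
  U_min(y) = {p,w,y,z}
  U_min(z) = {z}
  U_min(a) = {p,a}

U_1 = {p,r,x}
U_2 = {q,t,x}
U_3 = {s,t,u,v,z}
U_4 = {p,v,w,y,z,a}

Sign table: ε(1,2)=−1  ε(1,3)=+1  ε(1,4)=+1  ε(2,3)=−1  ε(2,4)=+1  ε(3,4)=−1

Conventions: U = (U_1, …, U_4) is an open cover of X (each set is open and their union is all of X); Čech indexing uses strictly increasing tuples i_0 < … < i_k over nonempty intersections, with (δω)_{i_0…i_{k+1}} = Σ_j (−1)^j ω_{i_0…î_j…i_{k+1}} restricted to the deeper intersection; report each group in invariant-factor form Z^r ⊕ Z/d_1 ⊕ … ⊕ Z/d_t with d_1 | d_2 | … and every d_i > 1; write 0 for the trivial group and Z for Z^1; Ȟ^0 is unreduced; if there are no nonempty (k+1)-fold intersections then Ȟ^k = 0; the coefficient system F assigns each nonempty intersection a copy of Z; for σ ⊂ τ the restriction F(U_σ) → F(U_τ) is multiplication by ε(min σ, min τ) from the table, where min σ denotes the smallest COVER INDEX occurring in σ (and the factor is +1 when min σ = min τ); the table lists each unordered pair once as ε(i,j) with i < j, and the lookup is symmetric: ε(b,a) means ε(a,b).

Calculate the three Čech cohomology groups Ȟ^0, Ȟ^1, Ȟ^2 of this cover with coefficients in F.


Ȟ^0 ≅ 0; Ȟ^1 ≅ Z/2; Ȟ^2 ≅ 0

intersection data:
  U12={x} U14={p} U23={t} U34={v,z}
C dims 4,4; δ0: rk 4, SNF 1^3·2
Ȟ^0 = (4 − 4) − 0 = 0, so Ȟ^0 ≅ 0
Ȟ^1 = (4 − 0) − 4 = 0 plus torsion [2], so Ȟ^1 ≅ Z/2
Ȟ^2 = (0 − 0) − 0 = 0, so Ȟ^2 ≅ 0


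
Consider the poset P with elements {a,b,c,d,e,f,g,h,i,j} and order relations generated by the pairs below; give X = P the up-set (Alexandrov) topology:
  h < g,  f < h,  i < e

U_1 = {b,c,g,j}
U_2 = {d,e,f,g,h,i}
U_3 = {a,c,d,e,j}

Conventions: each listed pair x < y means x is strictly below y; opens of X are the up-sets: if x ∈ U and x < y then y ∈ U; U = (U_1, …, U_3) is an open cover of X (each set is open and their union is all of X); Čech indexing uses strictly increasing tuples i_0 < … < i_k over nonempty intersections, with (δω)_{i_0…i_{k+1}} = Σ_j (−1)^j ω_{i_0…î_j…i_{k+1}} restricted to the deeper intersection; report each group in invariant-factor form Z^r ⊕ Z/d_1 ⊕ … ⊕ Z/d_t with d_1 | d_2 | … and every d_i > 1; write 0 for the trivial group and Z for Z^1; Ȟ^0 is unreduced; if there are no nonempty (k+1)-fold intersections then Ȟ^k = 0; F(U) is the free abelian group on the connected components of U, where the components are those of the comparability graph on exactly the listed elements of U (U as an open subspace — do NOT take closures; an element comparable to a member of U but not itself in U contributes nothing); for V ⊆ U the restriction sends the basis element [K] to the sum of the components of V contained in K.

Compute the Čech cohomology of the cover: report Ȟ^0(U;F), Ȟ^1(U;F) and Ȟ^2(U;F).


Ȟ^0(U;F) ≅ Z^7, Ȟ^1(U;F) ≅ 0 and Ȟ^2(U;F) ≅ 0

nerve simplices:
  U12={g} U13={c,j} U23={d,e}
components per intersection:
  U1: {b} {c} {g} {j}
  U2: {d} {e,i} {f,g,h}
  U3: {a} {c} {d} {e} {j}
  U12: {g}
  U13: {c} {j}
  U23: {d} {e}
C dims 12,5; δ0: rk 5, SNF 1^5
degree 0: 12−5−0 = 7 → Ȟ^0 ≅ Z^7
degree 1: 5−0−5 = 0 → Ȟ^1 ≅ 0
degree 2: 0−0−0 = 0 → Ȟ^2 ≅ 0


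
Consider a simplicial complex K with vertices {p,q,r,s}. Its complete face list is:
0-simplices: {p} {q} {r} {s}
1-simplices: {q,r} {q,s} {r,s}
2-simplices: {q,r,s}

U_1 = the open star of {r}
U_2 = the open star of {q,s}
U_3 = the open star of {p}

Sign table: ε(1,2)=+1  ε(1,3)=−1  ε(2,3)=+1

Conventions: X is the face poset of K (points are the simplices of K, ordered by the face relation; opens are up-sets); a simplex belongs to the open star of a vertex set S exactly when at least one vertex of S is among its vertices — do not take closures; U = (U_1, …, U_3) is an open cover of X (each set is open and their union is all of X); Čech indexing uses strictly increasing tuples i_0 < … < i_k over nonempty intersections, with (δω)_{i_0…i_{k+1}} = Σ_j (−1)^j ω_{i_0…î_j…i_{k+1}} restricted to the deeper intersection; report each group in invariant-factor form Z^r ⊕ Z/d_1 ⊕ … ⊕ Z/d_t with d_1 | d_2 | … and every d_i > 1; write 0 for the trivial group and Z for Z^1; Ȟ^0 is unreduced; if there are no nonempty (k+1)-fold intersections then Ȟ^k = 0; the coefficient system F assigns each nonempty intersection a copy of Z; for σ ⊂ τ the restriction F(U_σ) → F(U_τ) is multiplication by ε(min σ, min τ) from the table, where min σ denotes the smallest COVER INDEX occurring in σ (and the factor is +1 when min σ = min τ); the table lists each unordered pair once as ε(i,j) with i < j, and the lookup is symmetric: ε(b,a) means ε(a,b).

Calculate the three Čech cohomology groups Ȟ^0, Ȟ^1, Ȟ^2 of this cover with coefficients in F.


nonempty overlaps:
  U1={{r},{q,r},{r,s},{q,r,s}} U2={{q},{s},{q,r},{q,s},{r,s},{q,r,s}} U3={{p}}
  U12={{q,r},{r,s},{q,r,s}}
C dims 3,1; δ0: rk 1, SNF 1^1
degree 0: 3−1−0 = 2 → Ȟ^0 ≅ Z^2
degree 1: 1−0−1 = 0 → Ȟ^1 ≅ 0
degree 2: 0−0−0 = 0 → Ȟ^2 ≅ 0

Ȟ^0 = Z^2, Ȟ^1 = 0, Ȟ^2 = 0


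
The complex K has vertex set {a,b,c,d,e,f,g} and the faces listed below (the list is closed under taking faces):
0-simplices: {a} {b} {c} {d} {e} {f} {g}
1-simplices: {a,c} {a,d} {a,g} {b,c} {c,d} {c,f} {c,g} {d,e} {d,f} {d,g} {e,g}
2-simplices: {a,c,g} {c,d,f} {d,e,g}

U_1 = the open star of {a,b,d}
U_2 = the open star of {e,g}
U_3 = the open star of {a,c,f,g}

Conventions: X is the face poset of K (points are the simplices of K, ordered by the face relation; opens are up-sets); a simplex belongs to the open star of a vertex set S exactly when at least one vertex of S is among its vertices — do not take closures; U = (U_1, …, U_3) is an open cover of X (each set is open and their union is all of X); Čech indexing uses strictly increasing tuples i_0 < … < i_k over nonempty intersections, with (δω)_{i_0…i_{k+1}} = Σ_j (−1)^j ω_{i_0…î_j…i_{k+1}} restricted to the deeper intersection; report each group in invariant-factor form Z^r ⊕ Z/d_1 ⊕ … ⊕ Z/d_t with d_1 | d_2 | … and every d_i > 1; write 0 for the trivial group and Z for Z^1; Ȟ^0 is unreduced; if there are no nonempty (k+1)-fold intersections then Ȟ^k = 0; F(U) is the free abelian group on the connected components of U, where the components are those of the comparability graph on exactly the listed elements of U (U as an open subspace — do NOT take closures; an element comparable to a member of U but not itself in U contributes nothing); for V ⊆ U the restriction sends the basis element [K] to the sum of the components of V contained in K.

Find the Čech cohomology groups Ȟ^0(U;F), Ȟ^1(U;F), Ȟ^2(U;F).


Ȟ^0(U;F) ≅ Z,  Ȟ^1(U;F) ≅ Z^2,  Ȟ^2(U;F) ≅ 0

nerve of the cover:
  U1={{a},{b},{d},{a,c},{a,d},{a,g},{b,c},{c,d},{d,e},{d,f},{d,g},{a,c,g},{c,d,f},{d,e,g}} U2={{e},{g},{a,g},{c,g},{d,e},{d,g},{e,g},{a,c,g},{d,e,g}} U3={{a},{c},{f},{g},{a,c},{a,d},{a,g},{b,c},{c,d},{c,f},{c,g},{d,f},{d,g},{e,g},{a,c,g},{c,d,f},{d,e,g}}
  U12={{a,g},{d,e},{d,g},{a,c,g},{d,e,g}} U13={{a},{a,c},{a,d},{a,g},{b,c},{c,d},{d,f},{d,g},{a,c,g},{c,d,f},{d,e,g}} U23={{g},{a,g},{c,g},{d,g},{e,g},{a,c,g},{d,e,g}}
  U123={{a,g},{d,g},{a,c,g},{d,e,g}}
components per intersection:
  U1: {{a},{d},{a,c},{a,d},{a,g},{c,d},{d,e},{d,f},{d,g},{a,c,g},{c,d,f},{d,e,g}} {{b},{b,c}}
  U2: {{e},{g},{a,g},{c,g},{d,e},{d,g},{e,g},{a,c,g},{d,e,g}}
  U3: {{a},{c},{f},{g},{a,c},{a,d},{a,g},{b,c},{c,d},{c,f},{c,g},{d,f},{d,g},{e,g},{a,c,g},{c,d,f},{d,e,g}}
  U12: {{a,g},{a,c,g}} {{d,e},{d,g},{d,e,g}}
  U13: {{a},{a,c},{a,d},{a,g},{a,c,g}} {{b,c}} {{c,d},{d,f},{c,d,f}} {{d,g},{d,e,g}}
  U23: {{g},{a,g},{c,g},{d,g},{e,g},{a,c,g},{d,e,g}}
  U123: {{a,g},{a,c,g}} {{d,g},{d,e,g}}
C dims 4,7,2; δ0: rk 3, SNF 1^3; δ1: rk 2, SNF 1^2
Ȟ^0 = (4 − 3) − 0 = 1, so Ȟ^0 ≅ Z
Ȟ^1 = (7 − 2) − 3 = 2, so Ȟ^1 ≅ Z^2
Ȟ^2 = (2 − 0) − 2 = 0, so Ȟ^2 ≅ 0


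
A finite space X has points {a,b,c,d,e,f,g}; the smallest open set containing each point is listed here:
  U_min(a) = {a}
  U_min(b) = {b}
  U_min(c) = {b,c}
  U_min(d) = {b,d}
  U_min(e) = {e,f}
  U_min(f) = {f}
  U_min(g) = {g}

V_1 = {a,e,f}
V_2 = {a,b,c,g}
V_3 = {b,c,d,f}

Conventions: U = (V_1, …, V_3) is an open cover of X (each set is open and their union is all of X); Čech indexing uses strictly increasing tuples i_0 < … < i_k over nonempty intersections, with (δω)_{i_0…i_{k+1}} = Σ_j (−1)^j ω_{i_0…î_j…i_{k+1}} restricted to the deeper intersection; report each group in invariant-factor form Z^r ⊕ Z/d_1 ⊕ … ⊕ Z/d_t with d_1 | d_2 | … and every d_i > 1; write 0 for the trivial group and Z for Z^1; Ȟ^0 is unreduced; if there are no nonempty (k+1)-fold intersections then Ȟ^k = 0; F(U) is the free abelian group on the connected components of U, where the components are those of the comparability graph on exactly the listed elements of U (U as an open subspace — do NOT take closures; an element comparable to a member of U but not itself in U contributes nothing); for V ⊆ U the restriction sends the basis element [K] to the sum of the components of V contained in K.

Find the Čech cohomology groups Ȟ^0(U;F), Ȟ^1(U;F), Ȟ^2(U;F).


nerve of the cover:
  V12={a} V13={f} V23={b,c}
components per intersection:
  V1: {a} {e,f}
  V2: {a} {b,c} {g}
  V3: {b,c,d} {f}
  V12: {a}
  V13: {f}
  V23: {b,c}
C dims 7,3; δ0: rk 3, SNF 1^3
Ȟ^0 = (7 − 3) − 0 = 4, so Ȟ^0 ≅ Z^4
Ȟ^1 = (3 − 0) − 3 = 0, so Ȟ^1 ≅ 0
Ȟ^2 = (0 − 0) − 0 = 0, so Ȟ^2 ≅ 0

Ȟ^0 ≅ Z^4, Ȟ^1 ≅ 0 and Ȟ^2 ≅ 0


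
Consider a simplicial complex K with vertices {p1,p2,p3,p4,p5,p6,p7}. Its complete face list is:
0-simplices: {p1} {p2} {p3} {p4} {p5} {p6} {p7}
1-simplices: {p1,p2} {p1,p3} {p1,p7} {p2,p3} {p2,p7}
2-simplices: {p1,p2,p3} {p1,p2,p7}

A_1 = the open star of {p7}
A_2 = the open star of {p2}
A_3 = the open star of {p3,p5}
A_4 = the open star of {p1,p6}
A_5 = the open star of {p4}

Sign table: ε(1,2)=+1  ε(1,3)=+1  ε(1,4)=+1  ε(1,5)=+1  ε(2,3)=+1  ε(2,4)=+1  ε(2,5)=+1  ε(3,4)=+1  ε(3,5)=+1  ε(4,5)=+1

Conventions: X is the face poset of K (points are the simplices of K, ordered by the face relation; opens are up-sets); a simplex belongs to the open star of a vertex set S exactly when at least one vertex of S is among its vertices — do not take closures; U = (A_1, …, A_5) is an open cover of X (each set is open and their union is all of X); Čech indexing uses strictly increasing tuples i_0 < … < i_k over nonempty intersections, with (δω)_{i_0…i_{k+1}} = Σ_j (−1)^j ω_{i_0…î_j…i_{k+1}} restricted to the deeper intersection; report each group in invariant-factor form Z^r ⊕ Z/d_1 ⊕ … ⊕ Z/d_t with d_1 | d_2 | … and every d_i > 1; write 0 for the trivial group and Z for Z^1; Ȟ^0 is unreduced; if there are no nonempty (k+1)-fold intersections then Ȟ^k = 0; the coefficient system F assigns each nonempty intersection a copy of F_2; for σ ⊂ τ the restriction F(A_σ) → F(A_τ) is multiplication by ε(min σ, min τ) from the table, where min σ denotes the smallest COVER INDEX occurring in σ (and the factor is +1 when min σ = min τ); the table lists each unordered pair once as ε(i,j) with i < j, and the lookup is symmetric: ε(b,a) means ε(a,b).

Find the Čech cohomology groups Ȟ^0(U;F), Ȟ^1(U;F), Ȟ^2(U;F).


Ȟ^0 = Z/2 ⊕ Z/2; Ȟ^1 = 0; Ȟ^2 = 0

nonempty overlaps:
  A1={{p7},{p1,p7},{p2,p7},{p1,p2,p7}} A2={{p2},{p1,p2},{p2,p3},{p2,p7},{p1,p2,p3},{p1,p2,p7}} A3={{p3},{p5},{p1,p3},{p2,p3},{p1,p2,p3}} A4={{p1},{p6},{p1,p2},{p1,p3},{p1,p7},{p1,p2,p3},{p1,p2,p7}} A5={{p4}}
  A12={{p2,p7},{p1,p2,p7}} A14={{p1,p7},{p1,p2,p7}} A23={{p2,p3},{p1,p2,p3}} A24={{p1,p2},{p1,p2,p3},{p1,p2,p7}} A34={{p1,p3},{p1,p2,p3}}
  A124={{p1,p2,p7}} A234={{p1,p2,p3}}
C dims 5,5,2; δ0: rk_F2 3; δ1: rk_F2 2
degree 0: 5−3−0 = 2 → Ȟ^0 ≅ Z/2 ⊕ Z/2
degree 1: 5−2−3 = 0 → Ȟ^1 ≅ 0
degree 2: 2−0−2 = 0 → Ȟ^2 ≅ 0


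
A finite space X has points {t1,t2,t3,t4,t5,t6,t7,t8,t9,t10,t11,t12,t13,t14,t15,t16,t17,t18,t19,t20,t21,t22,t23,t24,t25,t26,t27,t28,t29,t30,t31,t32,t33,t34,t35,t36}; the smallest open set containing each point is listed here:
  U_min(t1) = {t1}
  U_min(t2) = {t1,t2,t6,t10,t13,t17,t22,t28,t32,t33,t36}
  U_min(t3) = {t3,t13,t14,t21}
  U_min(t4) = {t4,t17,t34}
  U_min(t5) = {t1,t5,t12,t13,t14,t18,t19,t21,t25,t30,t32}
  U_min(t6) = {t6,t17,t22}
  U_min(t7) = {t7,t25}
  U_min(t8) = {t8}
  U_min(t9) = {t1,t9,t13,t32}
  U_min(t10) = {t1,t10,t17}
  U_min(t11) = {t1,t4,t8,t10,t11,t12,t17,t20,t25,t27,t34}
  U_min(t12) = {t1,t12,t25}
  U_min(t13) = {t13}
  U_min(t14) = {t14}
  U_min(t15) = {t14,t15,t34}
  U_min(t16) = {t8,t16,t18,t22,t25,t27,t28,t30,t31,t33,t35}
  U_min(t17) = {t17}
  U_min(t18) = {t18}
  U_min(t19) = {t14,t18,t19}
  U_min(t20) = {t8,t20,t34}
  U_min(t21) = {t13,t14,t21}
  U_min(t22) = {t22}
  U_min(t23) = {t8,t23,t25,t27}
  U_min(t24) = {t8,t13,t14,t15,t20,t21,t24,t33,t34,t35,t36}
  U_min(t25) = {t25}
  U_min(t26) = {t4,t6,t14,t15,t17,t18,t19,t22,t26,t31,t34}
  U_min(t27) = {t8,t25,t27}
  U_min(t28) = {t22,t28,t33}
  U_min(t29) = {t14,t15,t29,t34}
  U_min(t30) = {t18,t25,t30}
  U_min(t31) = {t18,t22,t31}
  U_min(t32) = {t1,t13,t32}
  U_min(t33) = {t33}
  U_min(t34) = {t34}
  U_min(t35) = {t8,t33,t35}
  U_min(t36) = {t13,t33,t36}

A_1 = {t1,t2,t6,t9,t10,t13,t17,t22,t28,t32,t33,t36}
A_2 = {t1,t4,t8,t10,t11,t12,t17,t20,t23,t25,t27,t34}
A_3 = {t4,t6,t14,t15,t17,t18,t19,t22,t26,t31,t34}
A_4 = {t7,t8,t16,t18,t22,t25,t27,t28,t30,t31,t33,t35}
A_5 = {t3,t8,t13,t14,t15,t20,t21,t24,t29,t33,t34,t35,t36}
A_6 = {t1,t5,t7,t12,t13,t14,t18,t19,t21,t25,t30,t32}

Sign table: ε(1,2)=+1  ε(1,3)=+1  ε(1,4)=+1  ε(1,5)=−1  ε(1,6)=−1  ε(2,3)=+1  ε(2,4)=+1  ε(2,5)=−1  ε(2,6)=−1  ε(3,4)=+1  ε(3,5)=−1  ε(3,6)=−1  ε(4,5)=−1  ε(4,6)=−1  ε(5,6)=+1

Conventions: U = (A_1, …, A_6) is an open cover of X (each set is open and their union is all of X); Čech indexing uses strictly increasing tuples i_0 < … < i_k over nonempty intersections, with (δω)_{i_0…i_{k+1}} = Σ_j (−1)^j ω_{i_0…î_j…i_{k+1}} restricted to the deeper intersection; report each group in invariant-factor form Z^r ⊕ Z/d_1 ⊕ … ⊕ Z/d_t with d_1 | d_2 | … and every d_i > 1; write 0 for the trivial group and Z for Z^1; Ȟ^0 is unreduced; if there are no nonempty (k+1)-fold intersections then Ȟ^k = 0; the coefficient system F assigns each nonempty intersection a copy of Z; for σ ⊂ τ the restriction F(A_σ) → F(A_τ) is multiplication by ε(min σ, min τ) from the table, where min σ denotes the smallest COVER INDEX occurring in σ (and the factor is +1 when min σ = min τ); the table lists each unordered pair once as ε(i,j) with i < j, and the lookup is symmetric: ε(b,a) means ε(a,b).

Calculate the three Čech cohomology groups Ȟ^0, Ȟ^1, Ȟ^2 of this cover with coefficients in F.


intersection data:
  A12={t1,t10,t17} A13={t6,t17,t22} A14={t22,t28,t33} A15={t13,t33,t36} A16={t1,t13,t32} A23={t4,t17,t34} A24={t8,t25,t27} A25={t8,t20,t34} A26={t1,t12,t25} A34={t18,t22,t31} A35={t14,t15,t34} A36={t14,t18,t19} A45={t8,t33,t35} A46={t7,t18,t25,t30} A56={t13,t14,t21}
  A123={t17} A126={t1} A134={t22} A145={t33} A156={t13} A235={t34} A245={t8} A246={t25} A346={t18} A356={t14}
C dims 6,15,10; δ0: rk 5, SNF 1^5; δ1: rk 10, SNF 1^9·2
Ȟ^0 = (6 − 5) − 0 = 1, so Ȟ^0 ≅ Z
Ȟ^1 = (15 − 10) − 5 = 0, so Ȟ^1 ≅ 0
Ȟ^2 = (10 − 0) − 10 = 0 plus torsion [2], so Ȟ^2 ≅ Z/2

Ȟ^0(U;F) ≅ Z,  Ȟ^1(U;F) ≅ 0,  Ȟ^2(U;F) ≅ Z/2


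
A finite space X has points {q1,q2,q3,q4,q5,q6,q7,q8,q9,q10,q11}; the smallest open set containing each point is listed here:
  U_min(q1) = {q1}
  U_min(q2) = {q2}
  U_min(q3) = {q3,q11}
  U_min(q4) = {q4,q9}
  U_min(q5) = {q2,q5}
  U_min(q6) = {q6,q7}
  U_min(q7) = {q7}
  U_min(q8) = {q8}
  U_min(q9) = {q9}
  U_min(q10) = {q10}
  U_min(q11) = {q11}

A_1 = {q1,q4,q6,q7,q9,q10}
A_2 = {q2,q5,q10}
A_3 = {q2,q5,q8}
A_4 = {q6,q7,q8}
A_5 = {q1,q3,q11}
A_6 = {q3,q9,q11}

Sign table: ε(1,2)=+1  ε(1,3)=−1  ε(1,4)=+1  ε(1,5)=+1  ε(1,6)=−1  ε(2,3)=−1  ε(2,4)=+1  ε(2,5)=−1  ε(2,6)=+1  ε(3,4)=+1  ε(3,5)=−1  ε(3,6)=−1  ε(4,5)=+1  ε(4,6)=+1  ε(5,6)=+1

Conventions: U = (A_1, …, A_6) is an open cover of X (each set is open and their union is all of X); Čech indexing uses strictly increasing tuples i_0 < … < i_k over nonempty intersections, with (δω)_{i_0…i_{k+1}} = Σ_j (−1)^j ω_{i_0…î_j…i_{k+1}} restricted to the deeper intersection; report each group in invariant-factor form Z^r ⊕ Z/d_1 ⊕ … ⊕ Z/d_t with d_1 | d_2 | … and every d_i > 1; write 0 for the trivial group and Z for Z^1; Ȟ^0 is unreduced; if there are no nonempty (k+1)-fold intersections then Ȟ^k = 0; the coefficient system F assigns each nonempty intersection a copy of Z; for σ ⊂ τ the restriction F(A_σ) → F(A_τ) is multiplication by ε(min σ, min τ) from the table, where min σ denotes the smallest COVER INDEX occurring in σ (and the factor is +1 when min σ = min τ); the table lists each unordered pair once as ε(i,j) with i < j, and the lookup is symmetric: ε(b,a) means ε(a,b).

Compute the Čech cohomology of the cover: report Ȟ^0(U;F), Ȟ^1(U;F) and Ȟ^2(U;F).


Ȟ^0 ≅ 0, Ȟ^1 ≅ Z ⊕ Z/2 and Ȟ^2 ≅ 0

nonempty intersections:
  A12={q10} A14={q6,q7} A15={q1} A16={q9} A23={q2,q5} A34={q8} A56={q3,q11}
C dims 6,7; δ0: rk 6, SNF 1^5·2
Ȟ^0: (6−6)−0=0 ⇒ 0
Ȟ^1: (7−0)−6=1 plus torsion [2] ⇒ Z ⊕ Z/2
Ȟ^2: (0−0)−0=0 ⇒ 0


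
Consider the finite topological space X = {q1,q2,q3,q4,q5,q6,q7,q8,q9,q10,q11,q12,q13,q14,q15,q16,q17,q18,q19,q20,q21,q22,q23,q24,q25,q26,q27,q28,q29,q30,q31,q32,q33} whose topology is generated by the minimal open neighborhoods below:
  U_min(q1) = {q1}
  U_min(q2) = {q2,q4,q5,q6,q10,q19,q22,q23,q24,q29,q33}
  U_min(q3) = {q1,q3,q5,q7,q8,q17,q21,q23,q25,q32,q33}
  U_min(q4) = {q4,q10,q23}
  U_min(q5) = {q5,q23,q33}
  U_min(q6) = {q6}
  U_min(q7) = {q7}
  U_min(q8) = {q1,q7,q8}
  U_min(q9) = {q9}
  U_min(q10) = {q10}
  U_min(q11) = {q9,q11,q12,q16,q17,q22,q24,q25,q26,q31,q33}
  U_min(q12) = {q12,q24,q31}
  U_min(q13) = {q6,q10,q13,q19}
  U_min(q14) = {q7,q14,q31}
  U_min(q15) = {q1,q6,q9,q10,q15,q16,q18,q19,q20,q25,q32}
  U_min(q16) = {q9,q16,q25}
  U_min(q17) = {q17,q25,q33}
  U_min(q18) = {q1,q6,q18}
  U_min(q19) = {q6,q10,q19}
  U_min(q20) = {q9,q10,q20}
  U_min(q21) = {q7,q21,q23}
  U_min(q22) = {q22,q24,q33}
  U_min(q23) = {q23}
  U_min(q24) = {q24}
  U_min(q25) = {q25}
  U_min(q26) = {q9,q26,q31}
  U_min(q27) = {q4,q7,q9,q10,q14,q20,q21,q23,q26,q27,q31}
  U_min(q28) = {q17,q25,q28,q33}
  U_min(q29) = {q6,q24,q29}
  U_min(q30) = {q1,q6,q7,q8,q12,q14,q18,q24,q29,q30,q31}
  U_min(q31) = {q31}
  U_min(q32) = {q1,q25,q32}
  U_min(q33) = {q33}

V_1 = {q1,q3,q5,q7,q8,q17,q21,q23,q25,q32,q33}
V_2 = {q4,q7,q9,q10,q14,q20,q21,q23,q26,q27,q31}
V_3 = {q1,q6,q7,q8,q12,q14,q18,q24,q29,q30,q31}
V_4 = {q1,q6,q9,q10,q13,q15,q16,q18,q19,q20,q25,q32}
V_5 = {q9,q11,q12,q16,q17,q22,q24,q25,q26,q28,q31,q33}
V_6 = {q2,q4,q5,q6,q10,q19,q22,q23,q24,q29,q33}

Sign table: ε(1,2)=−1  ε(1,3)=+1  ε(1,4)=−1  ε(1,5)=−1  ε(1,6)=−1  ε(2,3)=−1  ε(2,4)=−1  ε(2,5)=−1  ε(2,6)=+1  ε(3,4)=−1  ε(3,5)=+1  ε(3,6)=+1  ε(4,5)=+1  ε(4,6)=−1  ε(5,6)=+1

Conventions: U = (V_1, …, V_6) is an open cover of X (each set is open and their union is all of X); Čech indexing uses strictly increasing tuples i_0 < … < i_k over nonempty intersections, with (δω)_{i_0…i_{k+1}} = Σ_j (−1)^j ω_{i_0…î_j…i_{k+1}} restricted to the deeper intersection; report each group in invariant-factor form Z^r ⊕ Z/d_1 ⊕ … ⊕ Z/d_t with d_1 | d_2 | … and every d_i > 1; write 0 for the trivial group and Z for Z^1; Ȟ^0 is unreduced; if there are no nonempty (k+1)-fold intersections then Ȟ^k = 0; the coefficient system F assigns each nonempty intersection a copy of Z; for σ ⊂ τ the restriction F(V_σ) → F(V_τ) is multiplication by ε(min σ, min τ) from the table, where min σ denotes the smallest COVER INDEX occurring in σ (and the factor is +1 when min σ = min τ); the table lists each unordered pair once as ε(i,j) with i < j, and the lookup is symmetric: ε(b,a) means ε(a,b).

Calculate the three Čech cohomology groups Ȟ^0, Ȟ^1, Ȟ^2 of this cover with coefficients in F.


cover nerve:
  V12={q7,q21,q23} V13={q1,q7,q8} V14={q1,q25,q32} V15={q17,q25,q33} V16={q5,q23,q33} V23={q7,q14,q31} V24={q9,q10,q20} V25={q9,q26,q31} V26={q4,q10,q23} V34={q1,q6,q18} V35={q12,q24,q31} V36={q6,q24,q29} V45={q9,q16,q25} V46={q6,q10,q19} V56={q22,q24,q33}
  V123={q7} V126={q23} V134={q1} V145={q25} V156={q33} V235={q31} V245={q9} V246={q10} V346={q6} V356={q24}
C dims 6,15,10; δ0: rk 6, SNF 1^5·2; δ1: rk 9, SNF 1^9
Ȟ^0: (6−6)−0=0 ⇒ 0
Ȟ^1: (15−9)−6=0 plus torsion [2] ⇒ Z/2
Ȟ^2: (10−0)−9=1 ⇒ Z

Ȟ^0 ≅ 0, Ȟ^1 ≅ Z/2, Ȟ^2 ≅ Z
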